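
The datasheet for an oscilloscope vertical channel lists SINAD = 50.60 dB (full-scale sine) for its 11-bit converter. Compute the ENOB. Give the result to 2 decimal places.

8.11 bits

Inverting SNR = 6.02 N + 1.76: N_eff = (50.60 − 1.76)/6.02 = 8.1130.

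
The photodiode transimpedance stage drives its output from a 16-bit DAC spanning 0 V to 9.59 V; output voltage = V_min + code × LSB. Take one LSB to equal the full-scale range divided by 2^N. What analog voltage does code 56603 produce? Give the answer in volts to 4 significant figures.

8.283 V

Full-scale range = 9.59 V. LSB = 9.59 V / 2^16.
V_out = V_min + code × LSB = 0 V + 56603 × 9.59 V / 65536
      = 0 + 8.28282 = 8.28282 V.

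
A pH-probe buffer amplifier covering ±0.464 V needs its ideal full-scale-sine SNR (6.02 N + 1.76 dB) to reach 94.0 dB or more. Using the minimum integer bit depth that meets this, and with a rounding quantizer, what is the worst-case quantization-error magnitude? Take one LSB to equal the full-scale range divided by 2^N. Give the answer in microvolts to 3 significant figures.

7.08 µV

Span: 0.464 V − (-0.464 V) = 0.928 V.
N ≥ (94.0 − 1.76)/6.02 = 15.322 → N_min = 16.
Step size = 0.928/65536 V = 14.160 µV.
Max error for round-to-nearest is LSB/2 = 7.08 µV.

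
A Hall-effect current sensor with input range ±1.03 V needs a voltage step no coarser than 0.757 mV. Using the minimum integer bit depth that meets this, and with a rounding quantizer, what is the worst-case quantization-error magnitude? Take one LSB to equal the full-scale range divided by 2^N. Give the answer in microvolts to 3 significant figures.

251 µV

Full-scale range = 1.03 V − (-1.03 V) = 2.06 V.
Need 2^N ≥ 2.06 V / 0.757 mV = 2721 → N_min = 12.
One LSB is 2.06 V / 4096 = 0.50293 mV.
Max error for round-to-nearest is LSB/2 = 251 µV.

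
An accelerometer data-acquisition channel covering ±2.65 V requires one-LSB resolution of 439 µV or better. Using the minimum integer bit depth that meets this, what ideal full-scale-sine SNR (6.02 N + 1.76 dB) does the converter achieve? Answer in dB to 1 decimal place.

86.0 dB

Full-scale range = 2.65 V − (-2.65 V) = 5.3 V.
5.3 V / 439 µV = 12070. Since 2^13 = 8192 and 2^14 = 16384, N = 14.
Ideal SNR at N = 14: 6.02·14 + 1.76 = 86.0 dB.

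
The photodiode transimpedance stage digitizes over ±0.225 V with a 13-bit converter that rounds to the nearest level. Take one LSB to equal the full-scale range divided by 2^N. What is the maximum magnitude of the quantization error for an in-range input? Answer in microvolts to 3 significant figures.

The full-scale span is 0.225 − (-0.225) = 0.45 V.
LSB = 0.45 V ÷ 2^13 = 0.45/8192 V = 54.932 µV.
A rounding quantizer has |error| ≤ LSB/2 = 27.5 µV.

27.5 µV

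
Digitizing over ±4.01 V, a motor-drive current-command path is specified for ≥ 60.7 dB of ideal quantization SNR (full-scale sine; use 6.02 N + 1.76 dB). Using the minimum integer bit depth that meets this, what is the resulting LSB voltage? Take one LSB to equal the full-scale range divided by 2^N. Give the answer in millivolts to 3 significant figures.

Span: 4.01 V − (-4.01 V) = 8.02 V.
6.02 N + 1.76 ≥ 60.7 gives N ≥ 9.791, so the minimum integer is 10.
Step size = 8.02/1024 V = 7.83 mV.

7.83 mV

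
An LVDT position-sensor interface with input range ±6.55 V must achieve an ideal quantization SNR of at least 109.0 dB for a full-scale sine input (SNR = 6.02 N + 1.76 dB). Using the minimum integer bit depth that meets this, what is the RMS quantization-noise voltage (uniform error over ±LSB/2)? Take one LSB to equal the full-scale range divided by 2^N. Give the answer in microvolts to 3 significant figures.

The full-scale span is 6.55 − (-6.55) = 13.1 V.
N ≥ (109.0 − 1.76)/6.02 = 17.814 → N_min = 18.
One LSB is 13.1 V / 262144 = 49.973 µV.
RMS noise = LSB/√12 = 14.4 µV.

14.4 µV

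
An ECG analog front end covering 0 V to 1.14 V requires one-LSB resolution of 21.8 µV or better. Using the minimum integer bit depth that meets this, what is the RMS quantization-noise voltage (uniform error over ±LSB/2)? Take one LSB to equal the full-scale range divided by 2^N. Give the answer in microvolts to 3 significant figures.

Full-scale range = 1.14 V.
Levels needed ≥ 1.14/21.8 µV = 52290. 2^16 = 65536 suffices, so N_min = 16.
LSB = 1.14 V / 2^16 = 17.395 µV.
RMS noise = LSB/√12 = 5.02 µV.

5.02 µV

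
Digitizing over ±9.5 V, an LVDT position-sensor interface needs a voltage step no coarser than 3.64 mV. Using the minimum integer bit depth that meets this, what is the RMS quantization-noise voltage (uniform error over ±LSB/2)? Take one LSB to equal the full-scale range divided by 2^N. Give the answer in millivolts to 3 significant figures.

0.670 mV

Range = 9.5 − (-9.5) = 19 V.
Need 2^N ≥ 19 V / 3.64 mV = 5220 → N_min = 13.
Step size = 19/8192 V = 2.3193 mV.
V_rms = LSB/√12 = 0.670 mV.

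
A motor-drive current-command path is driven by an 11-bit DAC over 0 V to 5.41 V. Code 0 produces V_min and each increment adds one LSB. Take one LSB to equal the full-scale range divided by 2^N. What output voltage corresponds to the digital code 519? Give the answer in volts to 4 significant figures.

1.371 V

Full-scale range = 5.41 V. LSB = 5.41 V / 2^11.
V_out = 0 + 519 × (5.41/2048) V
      = 0 + 1.37099 = 1.37099 V.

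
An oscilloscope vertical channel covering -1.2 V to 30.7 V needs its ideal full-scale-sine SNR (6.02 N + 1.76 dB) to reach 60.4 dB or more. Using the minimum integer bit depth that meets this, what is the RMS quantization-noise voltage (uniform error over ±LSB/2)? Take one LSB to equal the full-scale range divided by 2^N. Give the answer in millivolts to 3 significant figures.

8.99 mV

Full-scale range = 30.7 V − (-1.2 V) = 31.9 V.
6.02 N + 1.76 ≥ 60.4 gives N ≥ 9.741, so the minimum integer is 10.
Step size = 31.9/1024 V = 31.152 mV.
σ_q = LSB/√12 = 31.152 mV/3.4641 = 8.99 mV.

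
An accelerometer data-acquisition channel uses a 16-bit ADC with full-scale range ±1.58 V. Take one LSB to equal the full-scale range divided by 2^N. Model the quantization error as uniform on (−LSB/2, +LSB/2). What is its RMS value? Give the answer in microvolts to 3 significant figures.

Range = 1.58 − (-1.58) = 3.16 V.
LSB = 3.16 V / 2^16 = 48.218 µV.
For a uniform distribution on [−LSB/2, +LSB/2], V_rms = LSB/√12 = 48.218 µV/3.4641 = 13.9 µV.

13.9 µV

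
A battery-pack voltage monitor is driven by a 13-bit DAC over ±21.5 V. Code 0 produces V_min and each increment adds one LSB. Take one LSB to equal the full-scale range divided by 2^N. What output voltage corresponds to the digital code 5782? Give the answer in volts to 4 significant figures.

Full-scale range = 21.5 V − (-21.5 V) = 43 V. LSB = 43 V / 2^13.
Output = V_min + (5782/8192) × range = -21.5 + 0.705811 × 43 V
      = -21.5 V + 30.3499 V = 8.84985 V.

8.850 V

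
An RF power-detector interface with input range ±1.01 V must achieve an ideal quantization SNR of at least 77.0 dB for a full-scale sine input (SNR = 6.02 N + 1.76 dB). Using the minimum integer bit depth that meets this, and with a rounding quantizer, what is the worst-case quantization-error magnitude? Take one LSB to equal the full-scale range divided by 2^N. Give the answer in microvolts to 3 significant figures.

123 µV

The full-scale span is 1.01 − (-1.01) = 2.02 V.
N ≥ (77.0 − 1.76)/6.02 = 12.498 → N_min = 13.
One LSB is 2.02 V / 8192 = 246.58 µV.
Max error for round-to-nearest is LSB/2 = 123 µV.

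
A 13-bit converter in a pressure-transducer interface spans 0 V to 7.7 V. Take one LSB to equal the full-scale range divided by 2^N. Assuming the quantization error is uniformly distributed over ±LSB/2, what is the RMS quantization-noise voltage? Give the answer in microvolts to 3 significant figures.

V_FS = 7.7 V.
LSB = 7.7 V ÷ 2^13 = 7.7/8192 V = 0.93994 mV.
RMS of a uniform error over width LSB is LSB/√12 = 271 µV.

271 µV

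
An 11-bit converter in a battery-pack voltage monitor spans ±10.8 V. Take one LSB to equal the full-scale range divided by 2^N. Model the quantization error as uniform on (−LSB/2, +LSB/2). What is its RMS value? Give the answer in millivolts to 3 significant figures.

Range = 10.8 − (-10.8) = 21.6 V.
One LSB is 21.6 V / 2048 = 10.547 mV.
RMS of a uniform error over width LSB is LSB/√12 = 3.04 mV.

3.04 mV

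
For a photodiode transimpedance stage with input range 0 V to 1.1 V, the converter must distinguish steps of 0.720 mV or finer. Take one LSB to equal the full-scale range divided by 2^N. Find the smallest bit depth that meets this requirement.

Span = 1.1 V.
Levels needed ≥ 1.1/0.720 mV = 1528. 2^11 = 2048 suffices, so N_min = 11.

11 bits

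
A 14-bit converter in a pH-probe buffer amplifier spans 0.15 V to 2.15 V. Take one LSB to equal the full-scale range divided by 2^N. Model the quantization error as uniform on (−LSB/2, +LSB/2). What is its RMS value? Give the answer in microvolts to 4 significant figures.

35.24 µV

Span: 2.15 V − (0.15 V) = 2 V.
Step size = 2/16384 V = 122.070 µV.
For a uniform distribution on [−LSB/2, +LSB/2], V_rms = LSB/√12 = 122.070 µV/3.4641 = 35.24 µV.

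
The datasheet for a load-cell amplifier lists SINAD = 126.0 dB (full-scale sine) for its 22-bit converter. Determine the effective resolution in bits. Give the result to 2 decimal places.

20.64 bits

Inverting SNR = 6.02 N + 1.76: N_eff = (126.0 − 1.76)/6.02 = 20.6379.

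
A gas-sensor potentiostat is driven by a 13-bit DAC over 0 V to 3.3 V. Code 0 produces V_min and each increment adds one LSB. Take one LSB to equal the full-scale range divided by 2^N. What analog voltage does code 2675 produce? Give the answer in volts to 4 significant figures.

1.078 V

V_FS = 3.3 V. LSB = 3.3 V / 2^13.
V_out = V_min + code × LSB = 0 V + 2675 × 3.3 V / 8192
      = 0 V + 1.07758 V = 1.07758 V.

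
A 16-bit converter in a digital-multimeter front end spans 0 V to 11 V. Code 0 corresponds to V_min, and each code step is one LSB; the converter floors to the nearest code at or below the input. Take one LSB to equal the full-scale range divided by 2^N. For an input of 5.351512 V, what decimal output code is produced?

Full-scale range = 11 V. LSB = 11 V / 2^16 ≈ 167.8 µV.
(V_in − V_min) × 2^16/range = (5.351512 − (0)) × 65536/11 = 31883.335.
Floor → code = 31883.

31883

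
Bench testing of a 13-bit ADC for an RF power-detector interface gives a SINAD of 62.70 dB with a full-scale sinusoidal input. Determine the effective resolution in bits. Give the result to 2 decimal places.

10.12 bits

ENOB = (62.70 − 1.76)/6.02 = 10.1229 bits.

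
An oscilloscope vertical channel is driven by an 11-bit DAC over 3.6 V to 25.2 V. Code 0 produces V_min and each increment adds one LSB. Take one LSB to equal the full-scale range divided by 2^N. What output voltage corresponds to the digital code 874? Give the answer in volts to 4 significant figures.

The full-scale span is 25.2 − (3.6) = 21.6 V. LSB = 21.6 V / 2^11.
V_out = 3.6 + 874 × (21.6/2048) V
      = 3.6 V + 9.21797 V = 12.8180 V.

12.82 V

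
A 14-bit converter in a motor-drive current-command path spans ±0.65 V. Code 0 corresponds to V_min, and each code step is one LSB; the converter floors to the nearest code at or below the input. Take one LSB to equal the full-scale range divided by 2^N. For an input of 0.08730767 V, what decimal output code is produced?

9292

Full-scale range = 0.65 V − (-0.65 V) = 1.3 V. LSB = 1.3 V / 2^14 ≈ 79.35 µV.
V_in − V_min = 0.08730767 − (-0.65) = 0.73730767 V.
Divide by LSB: 0.73730767 × 16384/1.3 = 9292.3453.
Truncating gives code 9292.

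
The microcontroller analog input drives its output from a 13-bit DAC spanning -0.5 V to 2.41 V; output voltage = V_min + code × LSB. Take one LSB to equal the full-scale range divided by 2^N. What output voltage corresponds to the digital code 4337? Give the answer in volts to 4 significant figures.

1.041 V

Span: 2.41 V − (-0.5 V) = 2.91 V. LSB = 2.91 V / 2^13.
Output = V_min + (4337/8192) × range = -0.5 + 0.529419 × 2.91 V
      = -0.5 V + 1.54061 V = 1.04061 V.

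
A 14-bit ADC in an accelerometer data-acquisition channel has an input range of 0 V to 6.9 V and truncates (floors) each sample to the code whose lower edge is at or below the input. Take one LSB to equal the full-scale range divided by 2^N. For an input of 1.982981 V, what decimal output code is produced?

4708

V_FS = 6.9 V. LSB = 6.9 V / 2^14 ≈ 421.1 µV.
code = ⌊(V_in − V_min)/LSB⌋ = ⌊(V_in − V_min) × 2^14 / range⌋
     = ⌊(1.982981 − (0)) × 16384 / 6.9⌋ = ⌊1.982981 × 16384/6.9⌋
     = ⌊4708.574⌋ = 4708.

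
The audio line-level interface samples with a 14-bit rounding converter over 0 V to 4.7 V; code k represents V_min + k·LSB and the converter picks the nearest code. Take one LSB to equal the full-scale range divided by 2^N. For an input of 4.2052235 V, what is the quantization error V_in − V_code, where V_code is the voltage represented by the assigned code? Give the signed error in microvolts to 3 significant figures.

V_FS = 4.7 V. LSB = 4.7 V / 2^14 ≈ 286.9 µV.
Position in LSBs: (4.2052235 − (0)) × 16384/4.7 = 14659.2302; rounding gives k = 14659.
V_code = V_min + k × range/2^14 = 0 + 14659 × 4.7/16384 = 4.2051574707 V.
e = 4.2052235 − (4.2051574707) = +66.0 µV.

+66.0 µV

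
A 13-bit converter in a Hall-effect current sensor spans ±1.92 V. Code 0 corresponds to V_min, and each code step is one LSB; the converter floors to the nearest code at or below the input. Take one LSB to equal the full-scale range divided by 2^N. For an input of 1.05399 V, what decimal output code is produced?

The full-scale span is 1.92 − (-1.92) = 3.84 V. LSB = 3.84 V / 2^13 ≈ 468.8 µV.
(V_in − V_min) × 2^13/range = (1.05399 − (-1.92)) × 8192/3.84 = 6344.512.
Floor → code = 6344.

6344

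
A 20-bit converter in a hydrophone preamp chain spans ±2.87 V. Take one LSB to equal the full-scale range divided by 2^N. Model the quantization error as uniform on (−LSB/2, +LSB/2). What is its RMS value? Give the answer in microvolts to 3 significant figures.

Range = 2.87 − (-2.87) = 5.74 V.
One LSB is 5.74 V / 1048576 = 5.4741 µV.
σ_q = LSB/√12 = 5.4741 µV/3.4641 = 1.58 µV.

1.58 µV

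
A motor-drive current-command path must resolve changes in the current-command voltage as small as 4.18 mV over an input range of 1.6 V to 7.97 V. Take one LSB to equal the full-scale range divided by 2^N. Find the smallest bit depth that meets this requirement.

11 bits

The full-scale span is 7.97 − (1.6) = 6.37 V.
Need 2^N ≥ 6.37 V / 4.18 mV = 1524 → N_min = 11.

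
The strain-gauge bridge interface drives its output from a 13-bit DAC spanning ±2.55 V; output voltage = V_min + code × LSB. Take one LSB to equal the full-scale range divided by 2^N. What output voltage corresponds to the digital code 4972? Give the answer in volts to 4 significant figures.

The full-scale span is 2.55 − (-2.55) = 5.1 V. LSB = 5.1 V / 2^13.
V_out = V_min + code × LSB = -2.55 V + 4972 × 5.1 V / 8192
      = -2.55 + 3.09536 = 0.545361 V.

0.5454 V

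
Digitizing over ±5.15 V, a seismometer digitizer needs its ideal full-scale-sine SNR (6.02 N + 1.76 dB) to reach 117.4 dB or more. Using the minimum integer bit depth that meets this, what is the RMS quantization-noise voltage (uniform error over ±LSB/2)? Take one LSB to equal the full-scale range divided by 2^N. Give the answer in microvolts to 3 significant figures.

Span: 5.15 V − (-5.15 V) = 10.3 V.
6.02 N + 1.76 ≥ 117.4 gives N ≥ 19.209, so the minimum integer is 20.
One LSB is 10.3 V / 1048576 = 9.8228 µV.
V_rms = LSB/√12 = 2.84 µV.

2.84 µV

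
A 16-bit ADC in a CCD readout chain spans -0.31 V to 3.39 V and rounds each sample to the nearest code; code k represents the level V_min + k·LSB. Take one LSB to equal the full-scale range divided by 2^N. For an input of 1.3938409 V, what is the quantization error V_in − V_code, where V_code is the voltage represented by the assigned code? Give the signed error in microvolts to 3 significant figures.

+9.42 µV

Range = 3.39 − (-0.31) = 3.7 V. LSB = 3.7 V / 2^16 ≈ 56.46 µV.
(1.3938409 − (-0.31)) / LSB = 1.7038409 × 65536/3.7 = 30179.1668. Nearest integer: k = 30179.
Reconstructed level: -0.31 + 30179 × 3.7/65536 V = 1.3938314819 V.
e = 1.3938409 − (1.3938314819) = +9.42 µV.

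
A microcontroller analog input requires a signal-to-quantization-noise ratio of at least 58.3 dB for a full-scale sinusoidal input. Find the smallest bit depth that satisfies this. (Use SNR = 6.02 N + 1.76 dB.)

6.02 N + 1.76 ≥ 58.3 gives N ≥ 9.392, so the minimum integer is 10.

10 bits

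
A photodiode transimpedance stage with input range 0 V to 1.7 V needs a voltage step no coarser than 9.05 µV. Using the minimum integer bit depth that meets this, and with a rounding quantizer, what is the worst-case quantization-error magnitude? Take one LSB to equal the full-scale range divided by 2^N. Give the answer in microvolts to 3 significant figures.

3.24 µV

V_FS = 1.7 V.
Need 2^N ≥ 1.7 V / 9.05 µV = 187800 → N_min = 18.
LSB = 1.7 V / 2^18 = 6.4850 µV.
Half an LSB is 3.24 µV.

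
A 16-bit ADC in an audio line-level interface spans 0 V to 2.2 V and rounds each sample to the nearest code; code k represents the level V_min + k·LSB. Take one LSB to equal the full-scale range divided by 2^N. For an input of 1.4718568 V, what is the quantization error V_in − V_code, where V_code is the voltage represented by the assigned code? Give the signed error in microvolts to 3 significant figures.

V_FS = 2.2 V. LSB = 2.2 V / 2^16 ≈ 33.57 µV.
Position in LSBs: (1.4718568 − (0)) × 65536/2.2 = 43845.2760; rounding gives k = 43845.
V_code = 0 + (43845/65536) × 2.2 = 1.4718475342 V.
V_in − V_code = 1.4718568 − (1.4718475342) = +9.27 µV.

+9.27 µV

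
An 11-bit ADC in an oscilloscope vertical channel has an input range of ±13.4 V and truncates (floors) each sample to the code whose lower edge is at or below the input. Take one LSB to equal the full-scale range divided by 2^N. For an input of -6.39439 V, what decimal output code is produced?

535

Full-scale range = 13.4 V − (-13.4 V) = 26.8 V. LSB = 26.8 V / 2^11 ≈ 13.09 mV.
(V_in − V_min) × 2^11/range = (-6.39439 − (-13.4)) × 2048/26.8 = 535.354.
Floor → code = 535.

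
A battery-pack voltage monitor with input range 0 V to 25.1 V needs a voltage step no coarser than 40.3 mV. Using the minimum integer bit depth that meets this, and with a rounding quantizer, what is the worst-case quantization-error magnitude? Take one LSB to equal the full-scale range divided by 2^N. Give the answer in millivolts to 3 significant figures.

12.3 mV

Range is 25.1 V.
Required number of levels: 25.1/40.3 mV = 622.83; smallest N with 2^N ≥ that is 10.
LSB = 25.1 V / 2^10 = 24.512 mV.
|e|_max = LSB/2 = 12.3 mV.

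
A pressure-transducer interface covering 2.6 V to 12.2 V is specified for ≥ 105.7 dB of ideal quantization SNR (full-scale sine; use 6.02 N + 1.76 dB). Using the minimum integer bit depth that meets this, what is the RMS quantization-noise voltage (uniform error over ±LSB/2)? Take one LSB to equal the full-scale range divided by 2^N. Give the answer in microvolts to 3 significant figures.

Range = 12.2 − (2.6) = 9.6 V.
6.02 N + 1.76 ≥ 105.7 gives N ≥ 17.266, so the minimum integer is 18.
Step size = 9.6/262144 V = 36.621 µV.
RMS noise = LSB/√12 = 10.6 µV.

10.6 µV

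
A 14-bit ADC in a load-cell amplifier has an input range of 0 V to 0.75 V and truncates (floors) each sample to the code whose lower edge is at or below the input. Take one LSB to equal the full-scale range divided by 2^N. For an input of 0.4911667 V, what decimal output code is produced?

10729

Span = 0.75 V. LSB = 0.75 V / 2^14 ≈ 45.78 µV.
(V_in − V_min) × 2^14/range = (0.4911667 − (0)) × 16384/0.75 = 10729.700.
Floor → code = 10729.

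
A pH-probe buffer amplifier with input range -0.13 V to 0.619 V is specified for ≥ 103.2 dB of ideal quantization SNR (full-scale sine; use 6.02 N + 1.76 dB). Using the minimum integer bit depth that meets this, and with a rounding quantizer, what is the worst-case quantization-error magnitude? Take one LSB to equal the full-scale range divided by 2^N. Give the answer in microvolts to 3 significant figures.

The full-scale span is 0.619 − (-0.13) = 0.749 V.
Solving 6.02 N ≥ 103.2 − 1.76: N ≥ 16.850. Round up → N = 17.
LSB = 0.749 V / 2^17 = 5.7144 µV.
|e|_max = LSB/2 = 2.86 µV.

2.86 µV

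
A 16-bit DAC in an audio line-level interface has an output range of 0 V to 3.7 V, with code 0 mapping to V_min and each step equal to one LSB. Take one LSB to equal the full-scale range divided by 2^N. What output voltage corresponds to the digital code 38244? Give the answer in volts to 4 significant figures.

2.159 V

Range is 3.7 V. LSB = 3.7 V / 2^16.
V_out = V_min + code × LSB = 0 V + 38244 × 3.7 V / 65536
      = 0 V + 2.15916 V = 2.15916 V.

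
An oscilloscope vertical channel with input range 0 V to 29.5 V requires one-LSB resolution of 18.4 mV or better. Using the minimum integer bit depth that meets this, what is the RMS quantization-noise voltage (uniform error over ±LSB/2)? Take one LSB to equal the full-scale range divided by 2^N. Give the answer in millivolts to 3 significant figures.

Span = 29.5 V.
Levels needed ≥ 29.5/18.4 mV = 1603. 2^11 = 2048 suffices, so N_min = 11.
Step size = 29.5/2048 V = 14.404 mV.
V_rms = LSB/√12 = 4.16 mV.

4.16 mV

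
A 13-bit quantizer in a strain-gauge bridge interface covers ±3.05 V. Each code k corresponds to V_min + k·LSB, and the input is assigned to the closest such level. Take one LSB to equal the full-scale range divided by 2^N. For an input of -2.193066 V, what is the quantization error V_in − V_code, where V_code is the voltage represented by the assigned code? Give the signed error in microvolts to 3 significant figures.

Span: 3.05 V − (-3.05 V) = 6.1 V. LSB = 6.1 V / 2^13 ≈ 0.7446 mV.
Position in LSBs: (-2.193066 − (-3.05)) × 8192/6.1 = 1150.8202; rounding gives k = 1151.
V_code = V_min + k × range/2^13 = -3.05 + 1151 × 6.1/8192 = -2.192932129 V.
e = -2.193066 − (-2.192932129) = −134 µV.

−134 µV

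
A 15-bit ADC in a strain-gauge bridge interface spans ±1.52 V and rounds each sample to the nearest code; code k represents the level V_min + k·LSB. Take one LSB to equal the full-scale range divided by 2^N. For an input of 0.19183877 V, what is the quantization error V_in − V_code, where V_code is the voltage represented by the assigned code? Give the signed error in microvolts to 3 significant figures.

Full-scale range = 1.52 V − (-1.52 V) = 3.04 V. LSB = 3.04 V / 2^15 ≈ 92.77 µV.
Position in LSBs: (0.19183877 − (-1.52)) × 32768/3.04 = 18451.8200; rounding gives k = 18452.
V_code = -1.52 + (18452/32768) × 3.04 = 0.19185546875 V.
e = 0.19183877 − (0.19185546875) = −16.7 µV.

−16.7 µV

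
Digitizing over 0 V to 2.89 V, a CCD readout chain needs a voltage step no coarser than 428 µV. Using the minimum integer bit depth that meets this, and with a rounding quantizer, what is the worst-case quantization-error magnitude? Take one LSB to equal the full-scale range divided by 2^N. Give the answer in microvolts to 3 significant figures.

176 µV

Range is 2.89 V.
Need 2^N ≥ 2.89 V / 428 µV = 6752 → N_min = 13.
LSB = 2.89 V / 2^13 = 352.78 µV.
Max error for round-to-nearest is LSB/2 = 176 µV.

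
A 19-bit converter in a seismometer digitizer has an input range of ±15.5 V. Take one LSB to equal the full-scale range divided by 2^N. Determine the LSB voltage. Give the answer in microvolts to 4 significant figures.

The full-scale span is 15.5 − (-15.5) = 31 V.
There are 2^19 = 524288 steps.
LSB = 31 V / 2^19 = 59.13 µV.

59.13 µV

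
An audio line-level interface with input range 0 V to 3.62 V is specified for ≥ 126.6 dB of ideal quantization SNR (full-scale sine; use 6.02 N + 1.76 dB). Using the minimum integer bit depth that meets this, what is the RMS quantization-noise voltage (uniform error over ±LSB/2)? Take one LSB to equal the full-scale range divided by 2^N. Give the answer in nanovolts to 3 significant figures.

498 nV

Range is 3.62 V.
6.02 N + 1.76 ≥ 126.6 gives N ≥ 20.738, so the minimum integer is 21.
Step size = 3.62/2097152 V = 1.7262 µV.
RMS noise = LSB/√12 = 498 nV.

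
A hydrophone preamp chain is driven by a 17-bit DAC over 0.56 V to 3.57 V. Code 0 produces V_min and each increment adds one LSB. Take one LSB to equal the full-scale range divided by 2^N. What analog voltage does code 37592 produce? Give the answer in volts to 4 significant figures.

The full-scale span is 3.57 − (0.56) = 3.01 V. LSB = 3.01 V / 2^17.
V_out = 0.56 + 37592 × (3.01/131072) V
      = 0.56 V + 0.863281 V = 1.42328 V.

1.423 V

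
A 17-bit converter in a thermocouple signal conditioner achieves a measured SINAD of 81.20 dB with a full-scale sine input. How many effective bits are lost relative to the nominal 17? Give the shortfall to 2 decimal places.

3.80 bits

Effective bits = (81.20 − 1.76)/6.02 = 13.1960.
Shortfall = 17 − 13.1960 = 3.8040 bits.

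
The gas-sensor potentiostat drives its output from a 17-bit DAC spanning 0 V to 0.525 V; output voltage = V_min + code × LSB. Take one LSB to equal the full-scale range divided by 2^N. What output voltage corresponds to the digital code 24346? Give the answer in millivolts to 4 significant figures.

Span = 0.525 V. LSB = 0.525 V / 2^17.
V_out = 0 + 24346 × (0.525/131072) V
      = 0 V + 0.0975163 V = 0.0975163 V.

97.52 mV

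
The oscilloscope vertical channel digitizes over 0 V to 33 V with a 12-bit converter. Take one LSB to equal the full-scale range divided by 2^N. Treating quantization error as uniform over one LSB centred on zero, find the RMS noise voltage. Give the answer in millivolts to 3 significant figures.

2.33 mV

Range is 33 V.
LSB = 33 V ÷ 2^12 = 33/4096 V = 8.0566 mV.
σ_q = LSB/√12 = 8.0566 mV/3.4641 = 2.33 mV.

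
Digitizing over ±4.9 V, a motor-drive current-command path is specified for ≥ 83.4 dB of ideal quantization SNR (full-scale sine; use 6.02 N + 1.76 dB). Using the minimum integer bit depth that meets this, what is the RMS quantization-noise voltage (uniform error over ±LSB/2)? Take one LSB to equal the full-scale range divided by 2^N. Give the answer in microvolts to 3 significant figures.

Full-scale range = 4.9 V − (-4.9 V) = 9.8 V.
Required N = ⌈(83.4 − 1.76)/6.02⌉ = ⌈13.561⌉ = 14.
Step size = 9.8/16384 V = 0.59814 mV.
RMS noise = LSB/√12 = 173 µV.

173 µV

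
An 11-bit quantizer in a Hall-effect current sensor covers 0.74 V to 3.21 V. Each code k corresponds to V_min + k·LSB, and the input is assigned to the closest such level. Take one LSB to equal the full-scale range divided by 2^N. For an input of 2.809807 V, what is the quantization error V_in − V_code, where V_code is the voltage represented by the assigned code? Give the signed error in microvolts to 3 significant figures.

+217 µV

The full-scale span is 3.21 − (0.74) = 2.47 V. LSB = 2.47 V / 2^11 ≈ 1.206 mV.
Position in LSBs: (2.809807 − (0.74)) × 2048/2.47 = 1716.1801; rounding gives k = 1716.
V_code = 0.74 + (1716/2048) × 2.47 = 2.809589844 V.
V_in − V_code = 2.809807 − (2.809589844) = +217 µV.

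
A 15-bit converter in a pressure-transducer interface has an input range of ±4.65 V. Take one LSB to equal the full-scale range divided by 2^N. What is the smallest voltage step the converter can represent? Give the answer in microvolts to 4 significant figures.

Full-scale range = 4.65 V − (-4.65 V) = 9.3 V.
Number of codes = 2^15 = 32768.
LSB = 9.3 V ÷ 2^15 = 9.3/32768 V = 283.8 µV.

283.8 µV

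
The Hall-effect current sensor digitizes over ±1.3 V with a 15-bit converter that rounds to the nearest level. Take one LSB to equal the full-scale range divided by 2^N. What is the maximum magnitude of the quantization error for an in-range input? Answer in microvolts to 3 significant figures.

The full-scale span is 1.3 − (-1.3) = 2.6 V.
One LSB is 2.6 V / 32768 = 79.346 µV.
A rounding quantizer has |error| ≤ LSB/2 = 39.7 µV.

39.7 µV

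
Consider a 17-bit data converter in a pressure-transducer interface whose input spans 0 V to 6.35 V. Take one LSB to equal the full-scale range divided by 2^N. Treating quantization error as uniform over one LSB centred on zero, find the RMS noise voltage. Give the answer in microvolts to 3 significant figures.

14.0 µV

Full-scale range = 6.35 V.
LSB = 6.35 V / 2^17 = 48.447 µV.
For a uniform distribution on [−LSB/2, +LSB/2], V_rms = LSB/√12 = 48.447 µV/3.4641 = 14.0 µV.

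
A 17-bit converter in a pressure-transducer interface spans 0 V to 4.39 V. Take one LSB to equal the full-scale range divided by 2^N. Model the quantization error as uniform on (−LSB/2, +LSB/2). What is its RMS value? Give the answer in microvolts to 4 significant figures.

9.669 µV

Full-scale range = 4.39 V.
LSB = 4.39 V / 2^17 = 33.4930 µV.
V_rms = LSB/√12 = 33.4930 µV / √12 = 9.669 µV.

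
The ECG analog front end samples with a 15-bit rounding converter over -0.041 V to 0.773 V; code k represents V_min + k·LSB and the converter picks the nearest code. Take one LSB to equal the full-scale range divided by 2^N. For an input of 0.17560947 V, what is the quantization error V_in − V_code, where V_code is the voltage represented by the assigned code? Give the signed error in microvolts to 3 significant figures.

Span: 0.773 V − (-0.041 V) = 0.814 V. LSB = 0.814 V / 2^15 ≈ 24.84 µV.
(0.17560947 − (-0.041)) / LSB = 0.21660947 × 32768/0.814 = 8719.7286. Nearest integer: k = 8720.
V_code = -0.041 + (8720/32768) × 0.814 = 0.17561621094 V.
e = 0.17560947 − (0.17561621094) = −6.74 µV.

−6.74 µV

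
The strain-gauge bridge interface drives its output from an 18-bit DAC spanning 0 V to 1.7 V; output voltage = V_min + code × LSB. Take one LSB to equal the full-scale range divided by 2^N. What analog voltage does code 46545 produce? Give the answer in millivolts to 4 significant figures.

V_FS = 1.7 V. LSB = 1.7 V / 2^18.
Output = V_min + (46545/262144) × range = 0 + 0.177555 × 1.7 V
      = 0 + 0.301844 = 0.301844 V.

301.8 mV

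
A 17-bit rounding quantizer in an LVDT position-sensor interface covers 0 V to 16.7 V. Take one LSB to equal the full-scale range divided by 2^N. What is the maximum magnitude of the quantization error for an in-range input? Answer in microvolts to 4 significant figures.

Range is 16.7 V.
LSB = 16.7 V / 2^17 = 127.411 µV.
Worst-case error for round-to-nearest is half an LSB: 63.71 µV.

63.71 µV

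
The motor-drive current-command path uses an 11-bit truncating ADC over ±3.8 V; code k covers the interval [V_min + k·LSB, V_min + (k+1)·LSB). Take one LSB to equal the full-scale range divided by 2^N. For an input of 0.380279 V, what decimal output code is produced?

Span: 3.8 V − (-3.8 V) = 7.6 V. LSB = 7.6 V / 2^11 ≈ 3.711 mV.
code = ⌊(V_in − V_min)/LSB⌋ = ⌊(V_in − V_min) × 2^11 / range⌋
     = ⌊(0.380279 − (-3.8)) × 2048 / 7.6⌋ = ⌊4.180279 × 2048/7.6⌋
     = ⌊1126.475⌋ = 1126.

1126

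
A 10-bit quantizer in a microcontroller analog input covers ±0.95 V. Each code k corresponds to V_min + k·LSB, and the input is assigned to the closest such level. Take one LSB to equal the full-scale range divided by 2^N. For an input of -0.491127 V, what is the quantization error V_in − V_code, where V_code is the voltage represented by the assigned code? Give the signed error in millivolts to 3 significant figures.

+0.572 mV

Range = 0.95 − (-0.95) = 1.9 V. LSB = 1.9 V / 2^10 ≈ 1.855 mV.
(-0.491127 − (-0.95)) / LSB = 0.458873 × 1024/1.9 = 247.3084. Nearest integer: k = 247.
Reconstructed level: -0.95 + 247 × 1.9/1024 V = -0.4916992188 V.
V_in − V_code = -0.491127 − (-0.4916992188) = +0.572 mV.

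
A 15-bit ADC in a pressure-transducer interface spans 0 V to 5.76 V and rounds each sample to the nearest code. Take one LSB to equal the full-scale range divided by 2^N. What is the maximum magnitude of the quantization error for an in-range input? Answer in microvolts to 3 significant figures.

Span = 5.76 V.
LSB = 5.76 V / 2^15 = 175.78 µV.
Worst-case error for round-to-nearest is half an LSB: 87.9 µV.

87.9 µV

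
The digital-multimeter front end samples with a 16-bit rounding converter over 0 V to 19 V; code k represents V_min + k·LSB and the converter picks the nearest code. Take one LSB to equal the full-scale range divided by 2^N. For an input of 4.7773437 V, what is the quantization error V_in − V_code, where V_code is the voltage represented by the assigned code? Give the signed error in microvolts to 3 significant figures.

Range is 19 V. LSB = 19 V / 2^16 ≈ 289.9 µV.
Position in LSBs: (4.7773437 − (0)) × 65536/19 = 16478.3156; rounding gives k = 16478.
Reconstructed level: 0 + 16478 × 19/65536 V = 4.7772521973 V.
V_in − V_code = 4.7773437 − (4.7772521973) = +91.5 µV.

+91.5 µV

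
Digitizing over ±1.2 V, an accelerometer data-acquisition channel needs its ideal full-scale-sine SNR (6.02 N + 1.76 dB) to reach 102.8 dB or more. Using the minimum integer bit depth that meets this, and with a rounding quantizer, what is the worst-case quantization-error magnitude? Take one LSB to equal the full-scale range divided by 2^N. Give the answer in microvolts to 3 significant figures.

Full-scale range = 1.2 V − (-1.2 V) = 2.4 V.
N ≥ (102.8 − 1.76)/6.02 = 16.784 → N_min = 17.
LSB = 2.4 V / 2^17 = 18.311 µV.
|e|_max = LSB/2 = 9.16 µV.

9.16 µV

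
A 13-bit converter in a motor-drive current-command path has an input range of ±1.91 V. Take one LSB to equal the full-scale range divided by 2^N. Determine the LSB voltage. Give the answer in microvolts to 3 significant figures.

466 µV

Full-scale range = 1.91 V − (-1.91 V) = 3.82 V.
2^13 = 8192 levels.
Step size = 3.82/8192 V = 466 µV.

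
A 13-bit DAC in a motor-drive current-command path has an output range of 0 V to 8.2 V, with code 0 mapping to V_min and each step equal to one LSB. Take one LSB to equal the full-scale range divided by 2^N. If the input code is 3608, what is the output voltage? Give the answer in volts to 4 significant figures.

Range is 8.2 V. LSB = 8.2 V / 2^13.
V_out = 0 + 3608 × (8.2/8192) V
      = 0 V + 3.61152 V = 3.61152 V.

3.612 V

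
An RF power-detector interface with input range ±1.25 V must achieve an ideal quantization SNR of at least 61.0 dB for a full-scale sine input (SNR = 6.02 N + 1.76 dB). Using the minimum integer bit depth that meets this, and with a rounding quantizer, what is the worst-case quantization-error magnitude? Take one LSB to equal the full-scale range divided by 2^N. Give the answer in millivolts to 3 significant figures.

Span: 1.25 V − (-1.25 V) = 2.5 V.
Solving 6.02 N ≥ 61.0 − 1.76: N ≥ 9.841. Round up → N = 10.
LSB = 2.5 V / 2^10 = 2.4414 mV.
Max error for round-to-nearest is LSB/2 = 1.22 mV.

1.22 mV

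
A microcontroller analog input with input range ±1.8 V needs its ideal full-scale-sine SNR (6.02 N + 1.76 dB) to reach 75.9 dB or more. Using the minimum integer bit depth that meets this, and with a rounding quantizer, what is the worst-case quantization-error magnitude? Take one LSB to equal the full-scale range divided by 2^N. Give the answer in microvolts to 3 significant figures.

Range = 1.8 − (-1.8) = 3.6 V.
6.02 N + 1.76 ≥ 75.9 gives N ≥ 12.316, so the minimum integer is 13.
One LSB is 3.6 V / 8192 = 439.45 µV.
|e|_max = LSB/2 = 220 µV.

220 µV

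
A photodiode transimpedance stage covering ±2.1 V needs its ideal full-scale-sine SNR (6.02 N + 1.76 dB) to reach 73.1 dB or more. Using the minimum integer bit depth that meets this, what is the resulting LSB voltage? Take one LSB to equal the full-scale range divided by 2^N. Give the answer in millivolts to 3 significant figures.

1.03 mV

The full-scale span is 2.1 − (-2.1) = 4.2 V.
N ≥ (73.1 − 1.76)/6.02 = 11.850 → N_min = 12.
LSB = 4.2 V ÷ 2^12 = 4.2/4096 V = 1.03 mV.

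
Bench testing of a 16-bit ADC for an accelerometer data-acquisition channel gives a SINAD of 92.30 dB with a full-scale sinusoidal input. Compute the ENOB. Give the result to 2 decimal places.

ENOB = (SINAD − 1.76) / 6.02 = (92.30 − 1.76) / 6.02 = 90.54 / 6.02 = 15.0399.

15.04 bits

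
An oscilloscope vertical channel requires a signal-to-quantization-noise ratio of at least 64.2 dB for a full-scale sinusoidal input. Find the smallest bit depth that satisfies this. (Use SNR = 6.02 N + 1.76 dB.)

11 bits

N ≥ (64.2 − 1.76)/6.02 = 10.372 → N_min = 11.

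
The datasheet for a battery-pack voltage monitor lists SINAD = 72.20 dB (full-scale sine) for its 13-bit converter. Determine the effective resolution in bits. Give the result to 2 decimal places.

11.70 bits

(72.20 − 1.76) / 6.02 = 70.44/6.02 = 11.7010 effective bits.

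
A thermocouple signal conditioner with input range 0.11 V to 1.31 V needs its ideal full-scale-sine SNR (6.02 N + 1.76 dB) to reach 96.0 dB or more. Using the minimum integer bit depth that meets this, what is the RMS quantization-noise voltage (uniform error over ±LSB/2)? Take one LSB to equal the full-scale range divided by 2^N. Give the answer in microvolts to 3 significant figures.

Full-scale range = 1.31 V − (0.11 V) = 1.2 V.
N ≥ (96.0 − 1.76)/6.02 = 15.654 → N_min = 16.
LSB = 1.2 V / 2^16 = 18.311 µV.
V_rms = LSB/√12 = 5.29 µV.

5.29 µV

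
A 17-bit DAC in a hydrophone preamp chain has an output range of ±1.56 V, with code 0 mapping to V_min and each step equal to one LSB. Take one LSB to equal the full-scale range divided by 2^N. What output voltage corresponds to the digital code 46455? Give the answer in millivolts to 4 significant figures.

Span: 1.56 V − (-1.56 V) = 3.12 V. LSB = 3.12 V / 2^17.
Output = V_min + (46455/131072) × range = -1.56 + 0.354424 × 3.12 V
      = -1.56 V + 1.10580 V = -0.454199 V.

-454.2 mV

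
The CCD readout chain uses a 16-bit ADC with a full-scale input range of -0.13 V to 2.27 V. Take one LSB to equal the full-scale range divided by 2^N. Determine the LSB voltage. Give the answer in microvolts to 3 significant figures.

36.6 µV

Full-scale range = 2.27 V − (-0.13 V) = 2.4 V.
Number of codes = 2^16 = 65536.
One LSB is 2.4 V / 65536 = 36.6 µV.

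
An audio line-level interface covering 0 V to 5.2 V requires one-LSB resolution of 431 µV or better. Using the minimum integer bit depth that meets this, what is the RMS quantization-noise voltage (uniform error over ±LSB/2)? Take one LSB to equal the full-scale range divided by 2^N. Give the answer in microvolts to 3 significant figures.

91.6 µV

Range is 5.2 V.
Levels needed ≥ 5.2/431 µV = 12060. 2^14 = 16384 suffices, so N_min = 14.
LSB = 5.2 V ÷ 2^14 = 5.2/16384 V = 317.38 µV.
RMS noise = LSB/√12 = 91.6 µV.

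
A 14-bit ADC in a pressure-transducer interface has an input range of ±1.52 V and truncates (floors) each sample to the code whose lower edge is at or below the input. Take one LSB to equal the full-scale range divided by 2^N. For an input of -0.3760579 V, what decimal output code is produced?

6165

Range = 1.52 − (-1.52) = 3.04 V. LSB = 3.04 V / 2^14 ≈ 185.5 µV.
V_in − V_min = -0.3760579 − (-1.52) = 1.1439421 V.
Divide by LSB: 1.1439421 × 16384/3.04 = 6165.2458.
Truncating gives code 6165.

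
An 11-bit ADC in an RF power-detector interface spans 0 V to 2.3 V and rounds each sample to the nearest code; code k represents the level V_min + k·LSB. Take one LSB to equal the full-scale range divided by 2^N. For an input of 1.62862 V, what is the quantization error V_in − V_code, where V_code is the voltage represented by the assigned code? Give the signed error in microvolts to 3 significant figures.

+202 µV

V_FS = 2.3 V. LSB = 2.3 V / 2^11 ≈ 1.123 mV.
(V_in − V_min)/LSB = (1.62862 − (0)) × 2048/2.3 = 1450.1799 → nearest code k = 1450.
V_code = 0 + (1450/2048) × 2.3 = 1.628417969 V.
Error = V_in − V_code = 1.62862 − (1.628417969) = +202 µV.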